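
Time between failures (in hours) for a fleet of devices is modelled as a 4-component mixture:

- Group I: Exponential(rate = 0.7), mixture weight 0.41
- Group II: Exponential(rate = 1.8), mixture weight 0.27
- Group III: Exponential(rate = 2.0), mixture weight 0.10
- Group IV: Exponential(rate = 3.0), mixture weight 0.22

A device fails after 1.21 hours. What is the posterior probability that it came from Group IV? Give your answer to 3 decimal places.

0.082

P(component k | x) = w_k·f_k(x) / marginal(x), where marginal(x) = Σ_j w_j·f_j(x).
Component likelihoods at x = 1.21 hours:
  f_I = 0.7·e^(−0.7·1.21) = 0.7·e^(−0.8470) = 0.300089
  f_II = 1.8·e^(−1.8·1.21) = 1.8·e^(−2.1780) = 0.203882
  f_III = 2.0·e^(−2.0·1.21) = 2.0·e^(−2.4200) = 0.177843
  f_IV = 3.0·e^(−3.0·1.21) = 3.0·e^(−3.6300) = 0.0795486
Multiply by the mixture weights:
  w_I·f_I = 0.41 × 0.300089 = 0.123037
  w_II·f_II = 0.27 × 0.203882 = 0.0550482
  w_III·f_III = 0.10 × 0.177843 = 0.0177843
  w_IV·f_IV = 0.22 × 0.0795486 = 0.0175007
Marginal: 0.123037 + 0.0550482 + 0.0177843 + 0.0175007 = 0.21337
P(Group IV | data) = 0.0175007 / 0.21337 ≈ 0.082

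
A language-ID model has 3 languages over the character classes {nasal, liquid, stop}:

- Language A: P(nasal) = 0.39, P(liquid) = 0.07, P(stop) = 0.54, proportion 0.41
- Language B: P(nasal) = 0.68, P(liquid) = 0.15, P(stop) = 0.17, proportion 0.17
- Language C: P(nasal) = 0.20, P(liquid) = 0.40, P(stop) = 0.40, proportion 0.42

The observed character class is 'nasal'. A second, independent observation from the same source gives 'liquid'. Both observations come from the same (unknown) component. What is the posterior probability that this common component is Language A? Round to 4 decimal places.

0.1801

The responsibility of component k is w_k f_k(x) divided by Σ_j w_j f_j(x).
Since both observations come from the same component, the likelihood for component k is f_k(x₁)·f_k(x₂).
  f_A = [0.39] × [0.07] = 0.0273
  f_B = [0.68] × [0.15] = 0.102
  f_C = [0.2] × [0.4] = 0.08
Unnormalised posteriors:
  w_A·f_A = 0.41 × 0.0273 = 0.011193
  w_B·f_B = 0.17 × 0.102 = 0.01734
  w_C·f_C = 0.42 × 0.08 = 0.0336
Denominator: 0.011193 + 0.01734 + 0.0336 = 0.062133
P(Language A | x) = 0.011193 / 0.062133 ≈ 0.1801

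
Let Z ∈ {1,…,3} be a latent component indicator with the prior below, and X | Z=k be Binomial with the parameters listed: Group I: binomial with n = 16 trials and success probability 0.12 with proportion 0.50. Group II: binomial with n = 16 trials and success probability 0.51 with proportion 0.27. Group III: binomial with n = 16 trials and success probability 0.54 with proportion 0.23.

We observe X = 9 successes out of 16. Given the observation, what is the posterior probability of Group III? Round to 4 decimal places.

Posterior ∝ prior × likelihood, so P(k | x) ∝ w_k f_k(x); normalise over all components.
Evaluate each component's likelihood at the observed value:
  f_I = C(16,9)·0.12^9·0.88^7 = 11440·5.15978e-09·0.408676 = 2.41233e-05
  f_II = C(16,9)·0.51^9·0.49^7 = 11440·0.00233417·0.00678223 = 0.181105
  f_III = C(16,9)·0.54^9·0.46^7 = 11440·0.00390431·0.00435818 = 0.194659
Weight by the priors:
  w_I·f_I = 0.50 × 2.41233e-05 = 1.20616e-05
  w_II·f_II = 0.27 × 0.181105 = 0.0488983
  w_III·f_III = 0.23 × 0.194659 = 0.0447716
Evidence: 1.20616e-05 + 0.0488983 + 0.0447716 = 0.093682
P(Group III | 9 successes out of 16) ≈ 0.4779

0.4779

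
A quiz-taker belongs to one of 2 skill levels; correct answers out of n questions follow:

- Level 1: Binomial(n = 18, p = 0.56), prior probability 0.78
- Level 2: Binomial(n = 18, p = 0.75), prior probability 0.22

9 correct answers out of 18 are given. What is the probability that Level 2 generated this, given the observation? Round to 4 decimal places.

By Bayes' theorem, P(k | x) = π_k f_k(x) / Σ_j π_j f_j(x).
Binomial probabilities:
  f_1 = C(18,9)·0.56^9·0.44^9 = 48620·0.00541617·0.000618122 = 0.162773
  f_2 = C(18,9)·0.75^9·0.25^9 = 48620·0.0750847·3.8147e-06 = 0.013926
Multiply by the mixture weights:
  π_1·f_1 = 0.78 × 0.162773 = 0.126963
  π_2·f_2 = 0.22 × 0.013926 = 0.00306372
Evidence: 0.126963 + 0.00306372 = 0.130026
Responsibility of Level 2: 0.00306372 / 0.130026 ≈ 0.0236

0.0236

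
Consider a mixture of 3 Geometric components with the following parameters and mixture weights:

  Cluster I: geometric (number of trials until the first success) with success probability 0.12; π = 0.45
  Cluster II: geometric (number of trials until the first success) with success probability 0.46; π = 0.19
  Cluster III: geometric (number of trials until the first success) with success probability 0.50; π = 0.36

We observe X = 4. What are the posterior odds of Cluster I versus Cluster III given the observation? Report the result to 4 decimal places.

1.6355

Posterior odds = (π_i f_i(x)) / (π_j f_j(x)); the normalising sum cancels.
Evaluate each component's likelihood at the observed value:
  f_I = 0.0817766
  f_II = 0.0724334
  f_III = 0.0625
Odds = (0.45/0.36) × (0.0817766/0.0625) = 1.25 × 1.30843 ≈ 1.6355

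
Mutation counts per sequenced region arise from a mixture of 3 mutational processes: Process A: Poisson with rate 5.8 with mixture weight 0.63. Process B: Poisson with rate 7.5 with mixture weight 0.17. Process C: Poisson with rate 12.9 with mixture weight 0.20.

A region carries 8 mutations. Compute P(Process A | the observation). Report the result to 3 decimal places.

0.648

P(component k | x) = P(Z=k)·f_k(x) / marginal(x), where marginal(x) = Σ_j P(Z=j)·f_j(x).
Evaluate each component's likelihood at the observed value:
  p_A = e^(−5.8)·5.8^8/8! = 0.0961602
  p_B = e^(−7.5)·7.5^8/8! = 0.137329
  p_C = e^(−12.9)·12.9^8/8! = 0.0475115
Prior × likelihood for each component:
  P(Z=A)·p_A = 0.63 × 0.0961602 = 0.0605809
  P(Z=B)·p_B = 0.17 × 0.137329 = 0.0233459
  P(Z=C)·p_C = 0.20 × 0.0475115 = 0.00950229
Evidence: 0.0605809 + 0.0233459 + 0.00950229 = 0.0934291
P(Process A | 8 mutations) = 0.0605809 / 0.0934291 ≈ 0.648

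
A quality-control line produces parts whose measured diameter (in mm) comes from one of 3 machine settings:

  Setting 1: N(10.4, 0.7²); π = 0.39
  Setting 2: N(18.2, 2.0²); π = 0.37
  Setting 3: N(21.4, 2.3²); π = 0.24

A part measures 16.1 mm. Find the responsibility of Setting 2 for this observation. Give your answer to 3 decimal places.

0.936

By Bayes' theorem, P(k | x) = P(Z=k) f_k(x) / Σ_j P(Z=j) f_j(x).
Component likelihoods at x = 16.1 mm:
  f_1 = 2.27835e-15
  f_2 = 0.114941
  f_3 = 0.0121934
Unnormalised posteriors:
  P(Z=1)·f_1 = 0.39 × 2.27835e-15 = 8.88557e-16
  P(Z=2)·f_2 = 0.37 × 0.114941 = 0.0425282
  P(Z=3)·f_3 = 0.24 × 0.0121934 = 0.00292643
Normaliser: 8.88557e-16 + 0.0425282 + 0.00292643 = 0.0454546
P(Setting 2 | data) = 0.0425282 / 0.0454546 ≈ 0.936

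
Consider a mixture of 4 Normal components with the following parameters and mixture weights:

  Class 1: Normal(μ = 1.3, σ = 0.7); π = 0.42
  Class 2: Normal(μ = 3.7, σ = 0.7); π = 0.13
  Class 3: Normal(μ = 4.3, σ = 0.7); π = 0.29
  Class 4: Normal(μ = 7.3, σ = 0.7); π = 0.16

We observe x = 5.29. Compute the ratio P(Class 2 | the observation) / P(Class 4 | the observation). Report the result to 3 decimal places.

Posterior odds = (π_i f_i(x)) / (π_j f_j(x)); the normalising sum cancels.
Component likelihoods at x = 5.29:
  f_1 = 5.01994e-08
  f_2 = 0.0431982
  f_3 = 0.20964
  f_4 = 0.00923445
0.00561576 / 0.00147751 ≈ 3.801

3.801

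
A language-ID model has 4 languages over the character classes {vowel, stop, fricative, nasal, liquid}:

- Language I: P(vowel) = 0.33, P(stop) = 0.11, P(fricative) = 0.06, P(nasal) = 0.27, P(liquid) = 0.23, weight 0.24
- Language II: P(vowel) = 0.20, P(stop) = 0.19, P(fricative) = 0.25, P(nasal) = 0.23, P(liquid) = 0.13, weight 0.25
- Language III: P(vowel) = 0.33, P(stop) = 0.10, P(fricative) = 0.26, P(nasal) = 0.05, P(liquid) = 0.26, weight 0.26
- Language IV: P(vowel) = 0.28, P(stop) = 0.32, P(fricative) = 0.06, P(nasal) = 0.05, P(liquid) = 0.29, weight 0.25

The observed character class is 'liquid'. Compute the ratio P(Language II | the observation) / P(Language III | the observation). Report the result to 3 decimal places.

The posterior odds equal the prior odds times the likelihood ratio: (π_i/π_j)·(f_i(x)/f_j(x)).
Categorical probabilities:
  L_I = P(liquid | comp) = 0.23
  L_II = P(liquid | comp) = 0.13
  L_III = P(liquid | comp) = 0.26
  L_IV = P(liquid | comp) = 0.29
0.0325 / 0.0676 ≈ 0.481

0.481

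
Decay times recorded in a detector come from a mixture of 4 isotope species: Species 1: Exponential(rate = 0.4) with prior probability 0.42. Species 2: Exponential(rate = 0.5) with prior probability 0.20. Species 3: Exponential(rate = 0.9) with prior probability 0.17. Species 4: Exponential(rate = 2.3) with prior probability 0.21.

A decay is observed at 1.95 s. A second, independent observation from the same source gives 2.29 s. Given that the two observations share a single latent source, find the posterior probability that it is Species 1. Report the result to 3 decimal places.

0.575

Posterior ∝ prior × likelihood, so P(k | x) ∝ π_k f_k(x); normalise over all components.
Since both observations come from the same component, the likelihood for component k is f_k(x₁)·f_k(x₂).
  L_1 = [0.4·e^(−0.4·1.95) = 0.4·e^(−0.7800) = 0.183362] × [0.160047] = 0.0293465
  L_2 = [0.5·e^(−0.5·1.95) = 0.5·e^(−0.9750) = 0.188596] × [0.159112] = 0.0300079
  L_3 = [0.9·e^(−0.9·1.95) = 0.9·e^(−1.7550) = 0.155617] × [0.114594] = 0.0178327
  L_4 = [2.3·e^(−2.3·1.95) = 2.3·e^(−4.4850) = 0.0259368] × [0.0118658] = 0.000307763
Prior × likelihood for each component:
  π_1·L_1 = 0.42 × 0.0293465 = 0.0123255
  π_2·L_2 = 0.20 × 0.0300079 = 0.00600158
  π_3·L_3 = 0.17 × 0.0178327 = 0.00303156
  π_4·L_4 = 0.21 × 0.000307763 = 6.46302e-05
Marginal: 0.0123255 + 0.00600158 + 0.00303156 + 6.46302e-05 = 0.0214233
Responsibility of Species 1: 0.0123255 / 0.0214233 ≈ 0.575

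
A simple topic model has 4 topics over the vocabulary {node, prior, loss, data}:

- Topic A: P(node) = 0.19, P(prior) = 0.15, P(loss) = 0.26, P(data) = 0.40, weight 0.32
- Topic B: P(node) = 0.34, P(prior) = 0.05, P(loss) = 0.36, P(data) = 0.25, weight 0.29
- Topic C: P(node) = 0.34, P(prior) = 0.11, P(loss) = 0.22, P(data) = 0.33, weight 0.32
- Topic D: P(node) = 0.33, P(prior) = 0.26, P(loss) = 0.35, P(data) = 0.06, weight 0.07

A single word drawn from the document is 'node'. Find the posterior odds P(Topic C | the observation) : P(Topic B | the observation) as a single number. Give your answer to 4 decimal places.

Posterior odds = (w_i f_i(x)) / (w_j f_j(x)); the normalising sum cancels.
Evaluate each component's likelihood at the observed value:
  L_A = P(node | comp) = 0.19
  L_B = P(node | comp) = 0.34
  L_C = P(node | comp) = 0.34
  L_D = P(node | comp) = 0.33
Posterior odds = (w_C·L_C) / (w_B·L_B) = (0.32·0.34) / (0.29·0.34) = 0.1088 / 0.0986 ≈ 1.1034

1.1034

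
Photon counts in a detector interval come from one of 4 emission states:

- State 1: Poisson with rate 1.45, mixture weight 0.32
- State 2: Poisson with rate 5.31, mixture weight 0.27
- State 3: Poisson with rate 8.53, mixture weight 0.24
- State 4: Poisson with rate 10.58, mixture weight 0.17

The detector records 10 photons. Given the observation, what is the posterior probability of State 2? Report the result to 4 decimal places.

0.1211

P(component k | x) = π_k·f_k(x) / marginal(x), where marginal(x) = Σ_j π_j·f_j(x).
Component likelihoods at x = 10 photons:
  f_1 = e^(−1.45)·1.45^10/10! = 2.65577e-06
  f_2 = e^(−5.31)·5.31^10/10! = 0.0242705
  f_3 = e^(−8.53)·8.53^10/10! = 0.110967
  f_4 = e^(−10.58)·10.58^10/10! = 0.1231
Weight by the priors:
  π_1·f_1 = 0.32 × 2.65577e-06 = 8.49845e-07
  π_2·f_2 = 0.27 × 0.0242705 = 0.00655303
  π_3·f_3 = 0.24 × 0.110967 = 0.0266322
  π_4·f_4 = 0.17 × 0.1231 = 0.020927
Normaliser: 8.49845e-07 + 0.00655303 + 0.0266322 + 0.020927 = 0.0541131
So the posterior for State 2 is 0.00655303 / 0.0541131 ≈ 0.1211.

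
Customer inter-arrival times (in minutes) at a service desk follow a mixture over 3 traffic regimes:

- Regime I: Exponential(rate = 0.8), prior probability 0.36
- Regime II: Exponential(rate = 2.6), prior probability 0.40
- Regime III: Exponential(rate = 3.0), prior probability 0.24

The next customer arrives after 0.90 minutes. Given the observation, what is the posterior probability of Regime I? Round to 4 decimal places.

Posterior ∝ prior × likelihood, so P(k | x) ∝ P(Z=k) f_k(x); normalise over all components.
Evaluate each component's likelihood at the observed value:
  L_I = 0.389402
  L_II = 0.250452
  L_III = 0.201617
Prior × likelihood for each component:
  P(Z=I)·L_I = 0.36 × 0.389402 = 0.140185
  P(Z=II)·L_II = 0.40 × 0.250452 = 0.100181
  P(Z=III)·L_III = 0.24 × 0.201617 = 0.048388
Normaliser: 0.140185 + 0.100181 + 0.048388 = 0.288753
Responsibility of Regime I: 0.140185 / 0.288753 ≈ 0.4855

0.4855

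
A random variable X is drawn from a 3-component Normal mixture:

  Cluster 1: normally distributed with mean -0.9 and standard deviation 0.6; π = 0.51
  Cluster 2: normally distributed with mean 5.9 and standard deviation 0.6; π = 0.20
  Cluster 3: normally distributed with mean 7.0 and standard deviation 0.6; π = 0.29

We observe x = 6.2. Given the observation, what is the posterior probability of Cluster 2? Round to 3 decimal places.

Posterior ∝ prior × likelihood, so P(k | x) ∝ P(Z=k) f_k(x); normalise over all components.
Normal densities:
  f_1 = 2.60683e-31
  f_2 = 0.586776
  f_3 = 0.27335
Unnormalised posteriors:
  P(Z=1)·f_1 = 0.51 × 2.60683e-31 = 1.32948e-31
  P(Z=2)·f_2 = 0.20 × 0.586776 = 0.117355
  P(Z=3)·f_3 = 0.29 × 0.27335 = 0.0792715
Normaliser: 1.32948e-31 + 0.117355 + 0.0792715 = 0.196627
Responsibility of Cluster 2: 0.117355 / 0.196627 ≈ 0.597

0.597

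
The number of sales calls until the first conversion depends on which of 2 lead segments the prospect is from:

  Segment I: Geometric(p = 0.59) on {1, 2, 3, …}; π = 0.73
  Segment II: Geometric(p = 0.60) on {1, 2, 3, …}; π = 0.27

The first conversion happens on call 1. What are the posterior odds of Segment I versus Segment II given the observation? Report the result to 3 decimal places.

2.659

Since P(k|x) ∝ w_k f_k(x), the posterior odds are w_i f_i(x) / (w_j f_j(x)).
Component likelihoods at x = 1:
  f_I = 0.59
  f_II = 0.6
0.4307 / 0.162 ≈ 2.659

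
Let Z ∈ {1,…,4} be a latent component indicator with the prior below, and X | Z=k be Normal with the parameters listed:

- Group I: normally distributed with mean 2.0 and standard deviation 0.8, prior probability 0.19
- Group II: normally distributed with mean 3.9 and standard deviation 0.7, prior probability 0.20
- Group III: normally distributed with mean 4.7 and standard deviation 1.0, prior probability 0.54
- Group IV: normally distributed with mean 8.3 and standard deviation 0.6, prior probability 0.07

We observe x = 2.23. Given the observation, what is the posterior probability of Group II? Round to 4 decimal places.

0.0615

Posterior ∝ prior × likelihood, so P(k | x) ∝ π_k f_k(x); normalise over all components.
Evaluate each component's likelihood at the observed value:
  L_I = 0.478488
  L_II = 0.0331047
  L_III = 0.018885
  L_IV = 3.96645e-23
Prior × likelihood for each component:
  π_I·L_I = 0.19 × 0.478488 = 0.0909128
  π_II·L_II = 0.20 × 0.0331047 = 0.00662094
  π_III·L_III = 0.54 × 0.018885 = 0.0101979
  π_IV·L_IV = 0.07 × 3.96645e-23 = 2.77652e-24
Denominator: 0.0909128 + 0.00662094 + 0.0101979 + 2.77652e-24 = 0.107732
P(Group II | data) = 0.00662094 / 0.107732 ≈ 0.0615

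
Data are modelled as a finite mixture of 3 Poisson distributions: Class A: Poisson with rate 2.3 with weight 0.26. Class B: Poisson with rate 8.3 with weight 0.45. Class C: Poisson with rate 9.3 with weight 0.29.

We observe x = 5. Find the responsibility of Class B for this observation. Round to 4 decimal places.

0.5557

P(component k | x) = π_k·f_k(x) / marginal(x), where marginal(x) = Σ_j π_j·f_j(x).
Component likelihoods at x = 5:
  f_A = e^(−2.3)·2.3^5/5! = 0.053775
  f_B = e^(−8.3)·8.3^5/5! = 0.0815765
  f_C = e^(−9.3)·9.3^5/5! = 0.0530023
Prior × likelihood for each component:
  π_A·f_A = 0.26 × 0.053775 = 0.0139815
  π_B·f_B = 0.45 × 0.0815765 = 0.0367094
  π_C·f_C = 0.29 × 0.0530023 = 0.0153707
Sum: 0.0139815 + 0.0367094 + 0.0153707 = 0.0660616
Responsibility of Class B: 0.0367094 / 0.0660616 ≈ 0.5557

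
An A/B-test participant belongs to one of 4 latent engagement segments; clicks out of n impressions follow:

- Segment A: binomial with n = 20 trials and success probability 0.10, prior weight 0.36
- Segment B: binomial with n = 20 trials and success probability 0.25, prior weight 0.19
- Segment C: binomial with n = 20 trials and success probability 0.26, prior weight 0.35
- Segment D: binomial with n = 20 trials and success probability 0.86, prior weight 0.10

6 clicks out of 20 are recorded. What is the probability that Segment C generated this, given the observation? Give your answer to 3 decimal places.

0.637

P(component k | x) = π_k·f_k(x) / marginal(x), where marginal(x) = Σ_j π_j·f_j(x).
Evaluate each component's likelihood at the observed value:
  L_A = 0.00886704
  L_B = 0.168609
  L_C = 0.176794
  L_D = 1.74248e-08
Weight by the priors:
  π_A·L_A = 0.36 × 0.00886704 = 0.00319214
  π_B·L_B = 0.19 × 0.168609 = 0.0320358
  π_C·L_C = 0.35 × 0.176794 = 0.061878
  π_D·L_D = 0.10 × 1.74248e-08 = 1.74248e-09
Normaliser: 0.00319214 + 0.0320358 + 0.061878 + 1.74248e-09 = 0.0971059
Responsibility of Segment C: 0.061878 / 0.0971059 ≈ 0.637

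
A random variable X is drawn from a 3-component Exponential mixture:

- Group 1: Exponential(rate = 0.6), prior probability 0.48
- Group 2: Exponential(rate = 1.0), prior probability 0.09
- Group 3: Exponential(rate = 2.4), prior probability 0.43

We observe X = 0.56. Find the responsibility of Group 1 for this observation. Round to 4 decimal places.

0.3910

Apply Bayes' rule: the posterior for each component is proportional to its prior times its likelihood at x.
Evaluate each component's likelihood at the observed value:
  f_1 = 0.6·e^(−0.6·0.56) = 0.6·e^(−0.3360) = 0.428774
  f_2 = 1.0·e^(−1.0·0.56) = 1.0·e^(−0.5600) = 0.571209
  f_3 = 2.4·e^(−2.4·0.56) = 2.4·e^(−1.3440) = 0.625921
Weight by the priors:
  π_1·f_1 = 0.48 × 0.428774 = 0.205811
  π_2·f_2 = 0.09 × 0.571209 = 0.0514088
  π_3·f_3 = 0.43 × 0.625921 = 0.269146
Denominator: 0.205811 + 0.0514088 + 0.269146 = 0.526366
So the posterior for Group 1 is 0.205811 / 0.526366 ≈ 0.3910.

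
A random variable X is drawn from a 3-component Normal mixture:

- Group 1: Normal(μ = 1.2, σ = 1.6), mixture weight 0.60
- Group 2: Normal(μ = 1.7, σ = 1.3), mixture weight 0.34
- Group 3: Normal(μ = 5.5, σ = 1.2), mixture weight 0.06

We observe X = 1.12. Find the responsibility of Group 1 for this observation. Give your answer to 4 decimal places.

0.6126

Apply Bayes' rule: the posterior for each component is proportional to its prior times its likelihood at x.
Evaluate each component's likelihood at the observed value:
  f_1 = (1/(1.6·√(2π)))·exp(−(1.12−1.2)²/(2·1.6²)) = 0.249339·exp(-0.00125) = 0.249027
  f_2 = (1/(1.3·√(2π)))·exp(−(1.12−1.7)²/(2·1.3²)) = 0.306879·exp(-0.09953) = 0.277807
  f_3 = (1/(1.2·√(2π)))·exp(−(1.12−5.5)²/(2·1.2²)) = 0.332452·exp(-6.66125) = 0.000425387
Prior × likelihood for each component:
  π_1·f_1 = 0.60 × 0.249027 = 0.149416
  π_2·f_2 = 0.34 × 0.277807 = 0.0944543
  π_3·f_3 = 0.06 × 0.000425387 = 2.55232e-05
Denominator: 0.149416 + 0.0944543 + 2.55232e-05 = 0.243896
Responsibility of Group 1: 0.149416 / 0.243896 ≈ 0.6126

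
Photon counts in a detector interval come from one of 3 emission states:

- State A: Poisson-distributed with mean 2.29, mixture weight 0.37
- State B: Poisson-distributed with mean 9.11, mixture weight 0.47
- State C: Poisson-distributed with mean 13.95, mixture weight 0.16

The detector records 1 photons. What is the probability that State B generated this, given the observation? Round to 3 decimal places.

0.005

The responsibility of component k is w_k f_k(x) divided by Σ_j w_j f_j(x).
Component likelihoods at x = 1 photons:
  f_A = 0.2319
  f_B = 0.00100715
  f_C = 1.21946e-05
Prior × likelihood for each component:
  w_A·f_A = 0.37 × 0.2319 = 0.0858031
  w_B·f_B = 0.47 × 0.00100715 = 0.000473362
  w_C·f_C = 0.16 × 1.21946e-05 = 1.95113e-06
Sum: 0.0858031 + 0.000473362 + 1.95113e-06 = 0.0862784
P(State B | x) ≈ 0.005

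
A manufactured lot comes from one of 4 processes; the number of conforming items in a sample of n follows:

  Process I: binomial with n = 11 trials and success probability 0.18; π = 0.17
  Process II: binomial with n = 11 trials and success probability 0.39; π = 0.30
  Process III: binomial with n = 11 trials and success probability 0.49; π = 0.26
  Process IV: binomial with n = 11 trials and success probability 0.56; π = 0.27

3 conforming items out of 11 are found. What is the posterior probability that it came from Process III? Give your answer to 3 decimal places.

0.187

Apply Bayes' rule: the posterior for each component is proportional to its prior times its likelihood at x.
Evaluate each component's likelihood at the observed value:
  p_I = C(11,3)·0.18^3·0.82^8 = 165·0.005832·0.204414 = 0.196704
  p_II = C(11,3)·0.39^3·0.61^8 = 165·0.059319·0.0191707 = 0.187636
  p_III = C(11,3)·0.49^3·0.51^8 = 165·0.117649·0.00457679 = 0.0888451
  p_IV = C(11,3)·0.56^3·0.44^8 = 165·0.175616·0.00140482 = 0.040707
Weight by the priors:
  P(Z=I)·p_I = 0.17 × 0.196704 = 0.0334396
  P(Z=II)·p_II = 0.30 × 0.187636 = 0.0562908
  P(Z=III)·p_III = 0.26 × 0.0888451 = 0.0230997
  P(Z=IV)·p_IV = 0.27 × 0.040707 = 0.0109909
Marginal: 0.0334396 + 0.0562908 + 0.0230997 + 0.0109909 = 0.123821
Responsibility of Process III: 0.0230997 / 0.123821 ≈ 0.187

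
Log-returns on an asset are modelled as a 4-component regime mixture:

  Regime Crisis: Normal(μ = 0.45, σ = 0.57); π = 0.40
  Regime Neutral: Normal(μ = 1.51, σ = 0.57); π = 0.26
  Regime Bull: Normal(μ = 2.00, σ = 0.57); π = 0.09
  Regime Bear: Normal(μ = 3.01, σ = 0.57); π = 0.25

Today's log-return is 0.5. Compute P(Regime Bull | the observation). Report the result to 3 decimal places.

By Bayes' theorem, P(k | x) = π_k f_k(x) / Σ_j π_j f_j(x).
Component likelihoods at x = 0.5:
  p_Crisis = (1/(0.57·√(2π)))·exp(−(0.5−0.45)²/(2·0.57²)) = 0.699899·exp(-0.00385) = 0.697211
  p_Neutral = (1/(0.57·√(2π)))·exp(−(0.5−1.51)²/(2·0.57²)) = 0.699899·exp(-1.56987) = 0.14563
  p_Bull = (1/(0.57·√(2π)))·exp(−(0.5−2.00)²/(2·0.57²)) = 0.699899·exp(-3.46260) = 0.0219404
  p_Bear = (1/(0.57·√(2π)))·exp(−(0.5−3.01)²/(2·0.57²)) = 0.699899·exp(-9.69544) = 4.30881e-05
Prior × likelihood for each component:
  π_Crisis·p_Crisis = 0.40 × 0.697211 = 0.278884
  π_Neutral·p_Neutral = 0.26 × 0.14563 = 0.0378638
  π_Bull·p_Bull = 0.09 × 0.0219404 = 0.00197464
  π_Bear·p_Bear = 0.25 × 4.30881e-05 = 1.0772e-05
Sum: 0.278884 + 0.0378638 + 0.00197464 + 1.0772e-05 = 0.318734
P(Regime Bull | x) = 0.00197464 / 0.318734 ≈ 0.006

0.006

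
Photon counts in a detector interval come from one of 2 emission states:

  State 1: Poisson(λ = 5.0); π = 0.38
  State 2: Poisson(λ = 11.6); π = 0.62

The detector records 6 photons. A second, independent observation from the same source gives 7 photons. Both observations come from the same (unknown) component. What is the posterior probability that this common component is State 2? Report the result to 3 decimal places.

0.146

The responsibility of component k is π_k f_k(x) divided by Σ_j π_j f_j(x).
Since both observations come from the same component, the likelihood for component k is f_k(x₁)·f_k(x₂).
  f_1 = [0.146223] × [0.104445] = 0.0152722
  f_2 = [0.031017] × [0.0513996] = 0.00159426
Unnormalised posteriors:
  π_1·f_1 = 0.38 × 0.0152722 = 0.00580344
  π_2·f_2 = 0.62 × 0.00159426 = 0.000988441
Denominator: 0.00580344 + 0.000988441 = 0.00679188
P(State 2 | data) ≈ 0.146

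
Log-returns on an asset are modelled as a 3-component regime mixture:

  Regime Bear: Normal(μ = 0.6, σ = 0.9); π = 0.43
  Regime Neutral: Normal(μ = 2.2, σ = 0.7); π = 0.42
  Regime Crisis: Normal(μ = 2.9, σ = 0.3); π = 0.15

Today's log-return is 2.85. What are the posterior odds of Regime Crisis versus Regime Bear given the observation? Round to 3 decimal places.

The posterior odds equal the prior odds times the likelihood ratio: (π_i/π_j)·(f_i(x)/f_j(x)).
Component likelihoods at x = 2.85:
  f_Bear = (1/(0.9·√(2π)))·exp(−(2.85−0.6)²/(2·0.9²)) = 0.443269·exp(-3.12500) = 0.0194759
  f_Neutral = (1/(0.7·√(2π)))·exp(−(2.85−2.2)²/(2·0.7²)) = 0.569918·exp(-0.43112) = 0.370321
  f_Crisis = (1/(0.3·√(2π)))·exp(−(2.85−2.9)²/(2·0.3²)) = 1.329808·exp(-0.01389) = 1.31147
Odds = (0.15/0.43) × (1.31147/0.0194759) = 0.348837 × 67.3379 ≈ 23.490

23.490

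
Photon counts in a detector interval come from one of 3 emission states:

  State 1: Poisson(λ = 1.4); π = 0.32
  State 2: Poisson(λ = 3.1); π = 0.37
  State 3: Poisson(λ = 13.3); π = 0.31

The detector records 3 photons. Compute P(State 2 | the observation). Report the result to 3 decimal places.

0.695

Posterior ∝ prior × likelihood, so P(k | x) ∝ w_k f_k(x); normalise over all components.
Evaluate each component's likelihood at the observed value:
  f_1 = e^(−1.4)·1.4^3/3! = 0.112777
  f_2 = e^(−3.1)·3.1^3/3! = 0.223677
  f_3 = e^(−13.3)·13.3^3/3! = 0.000656579
Unnormalised posteriors:
  w_1·f_1 = 0.32 × 0.112777 = 0.0360886
  w_2·f_2 = 0.37 × 0.223677 = 0.0827604
  w_3·f_3 = 0.31 × 0.000656579 = 0.00020354
Sum: 0.0360886 + 0.0827604 + 0.00020354 = 0.119053
P(State 2 | the observation) = 0.0827604 / 0.119053 ≈ 0.695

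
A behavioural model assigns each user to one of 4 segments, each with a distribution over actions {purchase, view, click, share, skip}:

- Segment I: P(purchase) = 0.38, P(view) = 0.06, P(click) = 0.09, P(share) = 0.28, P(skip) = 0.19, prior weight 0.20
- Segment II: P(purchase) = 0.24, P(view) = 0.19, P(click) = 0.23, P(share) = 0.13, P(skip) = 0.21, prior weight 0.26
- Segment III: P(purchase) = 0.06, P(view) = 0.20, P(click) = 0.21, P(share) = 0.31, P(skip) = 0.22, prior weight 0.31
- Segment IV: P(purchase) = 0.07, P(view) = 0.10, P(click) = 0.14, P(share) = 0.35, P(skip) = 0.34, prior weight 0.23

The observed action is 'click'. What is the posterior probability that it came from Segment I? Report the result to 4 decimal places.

By Bayes' theorem, P(k | x) = P(Z=k) f_k(x) / Σ_j P(Z=j) f_j(x).
Component likelihoods at x = 'click':
  p_I = 0.09
  p_II = 0.23
  p_III = 0.21
  p_IV = 0.14
Prior × likelihood for each component:
  P(Z=I)·p_I = 0.20 × 0.09 = 0.018
  P(Z=II)·p_II = 0.26 × 0.23 = 0.0598
  P(Z=III)·p_III = 0.31 × 0.21 = 0.0651
  P(Z=IV)·p_IV = 0.23 × 0.14 = 0.0322
Denominator: 0.018 + 0.0598 + 0.0651 + 0.0322 = 0.1751
P(Segment I | 'click') = 0.018 / 0.1751 ≈ 0.1028

0.1028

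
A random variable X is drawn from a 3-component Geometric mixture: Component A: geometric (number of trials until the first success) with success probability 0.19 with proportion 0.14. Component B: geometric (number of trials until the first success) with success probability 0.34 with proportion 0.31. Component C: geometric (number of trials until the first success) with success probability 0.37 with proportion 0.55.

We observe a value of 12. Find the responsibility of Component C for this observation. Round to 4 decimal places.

The responsibility of component k is π_k f_k(x) divided by Σ_j π_j f_j(x).
Geometric probabilities:
  L_A = 0.19·(1−0.19)^11 = 0.19·0.0984771 = 0.0187106
  L_B = 0.34·(1−0.34)^11 = 0.34·0.010351 = 0.00351935
  L_C = 0.37·(1−0.37)^11 = 0.37·0.00620506 = 0.00229587
Weight by the priors:
  π_A·L_A = 0.14 × 0.0187106 = 0.00261949
  π_B·L_B = 0.31 × 0.00351935 = 0.001091
  π_C·L_C = 0.55 × 0.00229587 = 0.00126273
Evidence: 0.00261949 + 0.001091 + 0.00126273 = 0.00497322
So the posterior for Component C is 0.00126273 / 0.00497322 ≈ 0.2539.

0.2539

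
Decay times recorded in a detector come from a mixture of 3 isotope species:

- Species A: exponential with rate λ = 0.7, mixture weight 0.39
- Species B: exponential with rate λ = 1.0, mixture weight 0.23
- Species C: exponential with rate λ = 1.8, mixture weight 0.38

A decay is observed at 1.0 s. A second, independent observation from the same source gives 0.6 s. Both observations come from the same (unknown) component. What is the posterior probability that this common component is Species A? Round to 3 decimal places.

0.350

P(component k | x) = P(Z=k)·f_k(x) / marginal(x), where marginal(x) = Σ_j P(Z=j)·f_j(x).
Since both observations come from the same component, the likelihood for component k is f_k(x₁)·f_k(x₂).
  f_A = [0.34761] × [0.459933] = 0.159877
  f_B = [0.367879] × [0.548812] = 0.201897
  f_C = [0.297538] × [0.611272] = 0.181877
Multiply by the mixture weights:
  P(Z=A)·f_A = 0.39 × 0.159877 = 0.0623521
  P(Z=B)·f_B = 0.23 × 0.201897 = 0.0464362
  P(Z=C)·f_C = 0.38 × 0.181877 = 0.0691131
Sum: 0.0623521 + 0.0464362 + 0.0691131 = 0.177901
P(Species A | x₁, x₂) = 0.0623521 / 0.177901 ≈ 0.350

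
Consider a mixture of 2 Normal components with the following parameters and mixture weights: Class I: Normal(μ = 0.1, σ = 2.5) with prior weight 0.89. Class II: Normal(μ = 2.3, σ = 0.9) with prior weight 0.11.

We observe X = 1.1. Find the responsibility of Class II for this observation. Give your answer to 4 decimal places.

By Bayes' theorem, P(k | x) = π_k f_k(x) / Σ_j π_j f_j(x).
Normal densities:
  p_I = 0.147308
  p_II = 0.182233
Multiply by the mixture weights:
  π_I·p_I = 0.89 × 0.147308 = 0.131104
  π_II·p_II = 0.11 × 0.182233 = 0.0200457
Evidence: 0.131104 + 0.0200457 = 0.15115
Responsibility of Class II: 0.0200457 / 0.15115 ≈ 0.1326

0.1326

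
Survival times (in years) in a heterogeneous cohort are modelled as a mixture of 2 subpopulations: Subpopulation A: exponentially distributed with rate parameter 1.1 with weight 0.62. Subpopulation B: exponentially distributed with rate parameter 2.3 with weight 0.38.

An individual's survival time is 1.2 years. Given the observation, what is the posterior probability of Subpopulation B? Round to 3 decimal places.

P(component k | x) = π_k·f_k(x) / marginal(x), where marginal(x) = Σ_j π_j·f_j(x).
Component likelihoods at x = 1.2 years:
  L_A = 0.293849
  L_B = 0.145571
Unnormalised posteriors:
  π_A·L_A = 0.62 × 0.293849 = 0.182186
  π_B·L_B = 0.38 × 0.145571 = 0.055317
Marginal: 0.182186 + 0.055317 = 0.237503
So the posterior for Subpopulation B is 0.055317 / 0.237503 ≈ 0.233.

0.233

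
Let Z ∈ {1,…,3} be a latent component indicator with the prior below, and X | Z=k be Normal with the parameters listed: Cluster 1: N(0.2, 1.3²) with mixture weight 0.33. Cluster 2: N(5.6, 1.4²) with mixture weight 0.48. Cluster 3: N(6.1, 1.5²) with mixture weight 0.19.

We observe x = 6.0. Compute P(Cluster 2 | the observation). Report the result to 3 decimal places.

Apply Bayes' rule: the posterior for each component is proportional to its prior times its likelihood at x.
Component likelihoods at x = 6.0:
  f_1 = 1.46076e-05
  f_2 = 0.273562
  f_3 = 0.265371
Unnormalised posteriors:
  π_1·f_1 = 0.33 × 1.46076e-05 = 4.82052e-06
  π_2·f_2 = 0.48 × 0.273562 = 0.13131
  π_3·f_3 = 0.19 × 0.265371 = 0.0504205
Marginal: 4.82052e-06 + 0.13131 + 0.0504205 = 0.181735
P(Cluster 2 | 6.0) ≈ 0.723

0.723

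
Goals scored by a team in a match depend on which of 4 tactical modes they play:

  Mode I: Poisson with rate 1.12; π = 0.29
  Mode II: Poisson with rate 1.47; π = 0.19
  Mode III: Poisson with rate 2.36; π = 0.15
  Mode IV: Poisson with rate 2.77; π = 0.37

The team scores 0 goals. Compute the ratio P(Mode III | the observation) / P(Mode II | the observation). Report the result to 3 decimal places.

0.324

Since P(k|x) ∝ π_k f_k(x), the posterior odds are π_i f_i(x) / (π_j f_j(x)).
Poisson probabilities:
  p_I = e^(−1.12)·1.12^0/0! = 0.32628
  p_II = e^(−1.47)·1.47^0/0! = 0.229925
  p_III = e^(−2.36)·2.36^0/0! = 0.0944202
  p_IV = e^(−2.77)·2.77^0/0! = 0.062662
Posterior odds = (π_III·p_III) / (π_II·p_II) = (0.15·0.0944202) / (0.19·0.229925) = 0.014163 / 0.0436858 ≈ 0.324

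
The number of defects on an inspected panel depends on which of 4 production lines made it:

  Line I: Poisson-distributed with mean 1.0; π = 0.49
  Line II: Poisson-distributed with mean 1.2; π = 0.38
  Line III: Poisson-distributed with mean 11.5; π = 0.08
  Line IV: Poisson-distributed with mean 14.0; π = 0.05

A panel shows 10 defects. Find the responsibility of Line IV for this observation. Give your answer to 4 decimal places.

0.2684

Apply Bayes' rule: the posterior for each component is proportional to its prior times its likelihood at x.
Poisson probabilities:
  L_I = e^(−1.0)·1.0^10/10! = 1.01378e-07
  L_II = e^(−1.2)·1.2^10/10! = 5.13921e-07
  L_III = e^(−11.5)·11.5^10/10! = 0.112935
  L_IV = e^(−14.0)·14.0^10/10! = 0.0662818
Weight by the priors:
  w_I·L_I = 0.49 × 1.01378e-07 = 4.96751e-08
  w_II·L_II = 0.38 × 5.13921e-07 = 1.9529e-07
  w_III·L_III = 0.08 × 0.112935 = 0.00903481
  w_IV·L_IV = 0.05 × 0.0662818 = 0.00331409
Marginal: 4.96751e-08 + 1.9529e-07 + 0.00903481 + 0.00331409 = 0.0123491
P(Line IV | 10 defects) = 0.00331409 / 0.0123491 ≈ 0.2684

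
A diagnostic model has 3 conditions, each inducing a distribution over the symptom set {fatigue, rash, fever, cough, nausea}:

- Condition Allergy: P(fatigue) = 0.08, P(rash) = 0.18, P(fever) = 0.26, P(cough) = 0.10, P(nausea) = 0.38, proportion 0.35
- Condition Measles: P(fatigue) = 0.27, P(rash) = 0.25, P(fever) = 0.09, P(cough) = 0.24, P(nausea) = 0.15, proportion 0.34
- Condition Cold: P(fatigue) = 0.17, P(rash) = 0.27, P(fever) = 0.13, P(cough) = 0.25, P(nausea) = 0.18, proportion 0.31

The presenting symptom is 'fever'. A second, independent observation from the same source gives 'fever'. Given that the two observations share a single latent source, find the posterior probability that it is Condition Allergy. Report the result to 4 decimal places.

The responsibility of component k is π_k f_k(x) divided by Σ_j π_j f_j(x).
Since both observations come from the same component, the likelihood for component k is f_k(x₁)·f_k(x₂).
  f_Allergy = [0.26] × [0.26] = 0.0676
  f_Measles = [0.09] × [0.09] = 0.0081
  f_Cold = [0.13] × [0.13] = 0.0169
Multiply by the mixture weights:
  π_Allergy·f_Allergy = 0.35 × 0.0676 = 0.02366
  π_Measles·f_Measles = 0.34 × 0.0081 = 0.002754
  π_Cold·f_Cold = 0.31 × 0.0169 = 0.005239
Evidence: 0.02366 + 0.002754 + 0.005239 = 0.031653
P(Condition Allergy | x₁,x₂) ≈ 0.7475

0.7475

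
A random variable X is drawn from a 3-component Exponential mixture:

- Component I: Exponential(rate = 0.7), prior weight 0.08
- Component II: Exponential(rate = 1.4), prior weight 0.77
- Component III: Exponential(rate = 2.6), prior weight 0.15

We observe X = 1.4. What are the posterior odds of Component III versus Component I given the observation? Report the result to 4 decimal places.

0.4871

The posterior odds equal the prior odds times the likelihood ratio: (P(Z=i)/P(Z=j))·(f_i(x)/f_j(x)).
Component likelihoods at x = 1.4:
  p_I = 0.262718
  p_II = 0.197202
  p_III = 0.0682561
Odds = (0.15/0.08) × (0.0682561/0.262718) = 1.875 × 0.259808 ≈ 0.4871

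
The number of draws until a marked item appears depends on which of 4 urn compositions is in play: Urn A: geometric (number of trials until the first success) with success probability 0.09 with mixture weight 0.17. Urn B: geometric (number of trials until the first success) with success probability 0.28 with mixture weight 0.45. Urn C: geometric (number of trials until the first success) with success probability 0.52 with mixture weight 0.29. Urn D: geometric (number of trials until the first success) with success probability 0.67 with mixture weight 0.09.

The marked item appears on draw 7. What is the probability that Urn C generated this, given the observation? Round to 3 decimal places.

By Bayes' theorem, P(k | x) = P(Z=k) f_k(x) / Σ_j P(Z=j) f_j(x).
Geometric probabilities:
  p_A = 0.0511082
  p_B = 0.0390079
  p_C = 0.00635991
  p_D = 0.000865284
Weight by the priors:
  P(Z=A)·p_A = 0.17 × 0.0511082 = 0.0086884
  P(Z=B)·p_B = 0.45 × 0.0390079 = 0.0175536
  P(Z=C)·p_C = 0.29 × 0.00635991 = 0.00184437
  P(Z=D)·p_D = 0.09 × 0.000865284 = 7.78755e-05
Denominator: 0.0086884 + 0.0175536 + 0.00184437 + 7.78755e-05 = 0.0281642
P(Urn C | x) = 0.00184437 / 0.0281642 ≈ 0.065

0.065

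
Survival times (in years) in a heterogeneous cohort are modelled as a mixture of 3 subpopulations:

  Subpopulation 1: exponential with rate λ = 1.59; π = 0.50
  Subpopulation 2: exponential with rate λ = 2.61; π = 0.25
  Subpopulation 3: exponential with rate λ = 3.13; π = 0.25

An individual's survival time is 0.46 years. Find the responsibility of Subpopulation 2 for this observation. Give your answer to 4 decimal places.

0.2569

Apply Bayes' rule: the posterior for each component is proportional to its prior times its likelihood at x.
Evaluate each component's likelihood at the observed value:
  f_1 = 0.765163
  f_2 = 0.785645
  f_3 = 0.741732
Unnormalised posteriors:
  π_1·f_1 = 0.50 × 0.765163 = 0.382582
  π_2·f_2 = 0.25 × 0.785645 = 0.196411
  π_3·f_3 = 0.25 × 0.741732 = 0.185433
Normaliser: 0.382582 + 0.196411 + 0.185433 = 0.764426
So the posterior for Subpopulation 2 is 0.196411 / 0.764426 ≈ 0.2569.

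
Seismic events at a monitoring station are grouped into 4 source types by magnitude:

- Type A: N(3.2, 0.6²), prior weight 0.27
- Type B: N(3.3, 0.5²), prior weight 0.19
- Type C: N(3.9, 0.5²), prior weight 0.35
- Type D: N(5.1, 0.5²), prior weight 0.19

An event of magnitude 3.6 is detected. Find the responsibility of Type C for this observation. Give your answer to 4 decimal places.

0.4616

Posterior ∝ prior × likelihood, so P(k | x) ∝ P(Z=k) f_k(x); normalise over all components.
Evaluate each component's likelihood at the observed value:
  p_A = (1/(0.6·√(2π)))·exp(−(3.6−3.2)²/(2·0.6²)) = 0.664904·exp(-0.22222) = 0.532413
  p_B = (1/(0.5·√(2π)))·exp(−(3.6−3.3)²/(2·0.5²)) = 0.797885·exp(-0.18000) = 0.666449
  p_C = (1/(0.5·√(2π)))·exp(−(3.6−3.9)²/(2·0.5²)) = 0.797885·exp(-0.18000) = 0.666449
  p_D = (1/(0.5·√(2π)))·exp(−(3.6−5.1)²/(2·0.5²)) = 0.797885·exp(-4.50000) = 0.0088637
Multiply by the mixture weights:
  P(Z=A)·p_A = 0.27 × 0.532413 = 0.143752
  P(Z=B)·p_B = 0.19 × 0.666449 = 0.126625
  P(Z=C)·p_C = 0.35 × 0.666449 = 0.233257
  P(Z=D)·p_D = 0.19 × 0.0088637 = 0.0016841
Denominator: 0.143752 + 0.126625 + 0.233257 + 0.0016841 = 0.505318
So the posterior for Type C is 0.233257 / 0.505318 ≈ 0.4616.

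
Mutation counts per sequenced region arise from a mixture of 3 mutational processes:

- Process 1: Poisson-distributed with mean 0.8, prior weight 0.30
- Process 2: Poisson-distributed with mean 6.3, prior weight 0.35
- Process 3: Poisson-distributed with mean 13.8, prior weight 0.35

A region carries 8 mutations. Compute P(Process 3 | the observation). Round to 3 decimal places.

P(component k | x) = P(Z=k)·f_k(x) / marginal(x), where marginal(x) = Σ_j P(Z=j)·f_j(x).
Poisson probabilities:
  L_1 = e^(−0.8)·0.8^8/8! = 1.86966e-06
  L_2 = e^(−6.3)·6.3^8/8! = 0.113018
  L_3 = e^(−13.8)·13.8^8/8! = 0.0331321
Multiply by the mixture weights:
  P(Z=1)·L_1 = 0.30 × 1.86966e-06 = 5.60899e-07
  P(Z=2)·L_2 = 0.35 × 0.113018 = 0.0395564
  P(Z=3)·L_3 = 0.35 × 0.0331321 = 0.0115962
Sum: 5.60899e-07 + 0.0395564 + 0.0115962 = 0.0511532
Responsibility of Process 3: 0.0115962 / 0.0511532 ≈ 0.227

0.227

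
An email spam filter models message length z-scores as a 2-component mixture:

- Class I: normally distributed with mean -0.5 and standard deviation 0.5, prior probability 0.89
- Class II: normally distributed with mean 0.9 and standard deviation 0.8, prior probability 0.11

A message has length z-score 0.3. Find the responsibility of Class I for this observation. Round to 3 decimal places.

0.827

Posterior ∝ prior × likelihood, so P(k | x) ∝ P(Z=k) f_k(x); normalise over all components.
Component likelihoods at x = 0.3:
  L_I = (1/(0.5·√(2π)))·exp(−(0.3−-0.5)²/(2·0.5²)) = 0.797885·exp(-1.28000) = 0.221842
  L_II = (1/(0.8·√(2π)))·exp(−(0.3−0.9)²/(2·0.8²)) = 0.498678·exp(-0.28125) = 0.376422
Weight by the priors:
  P(Z=I)·L_I = 0.89 × 0.221842 = 0.197439
  P(Z=II)·L_II = 0.11 × 0.376422 = 0.0414064
Denominator: 0.197439 + 0.0414064 = 0.238845
P(Class I | x) ≈ 0.827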